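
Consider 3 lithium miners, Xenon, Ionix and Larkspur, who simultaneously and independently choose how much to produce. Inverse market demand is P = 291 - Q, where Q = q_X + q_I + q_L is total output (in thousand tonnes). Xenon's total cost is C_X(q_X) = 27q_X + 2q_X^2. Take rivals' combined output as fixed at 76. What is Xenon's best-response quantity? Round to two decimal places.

With rivals' combined output fixed at 76, Xenon's profit is π_X = (291 - 76 - q_X)q_X - (27q_X + 2q_X²) = (215 - q_X)q_X - (27q_X + 2q_X²).
∂π_X/∂q_X = 188 - 6q_X = 0, so q_X = 94/3.

31.33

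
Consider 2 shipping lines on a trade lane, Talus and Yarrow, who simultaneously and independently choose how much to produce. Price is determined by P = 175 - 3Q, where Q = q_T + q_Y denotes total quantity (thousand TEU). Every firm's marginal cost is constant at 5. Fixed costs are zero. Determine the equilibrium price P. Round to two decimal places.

61.67

Each firm earns π_i = (175 - 3Q)q_i - 5q_i.
First-order condition (treating rivals' output as given): 170 - 6q_i - 3q_j = 0.
By symmetry each firm produces the same amount; substituting q_j = q_i yields q_i = 170/9.
Total output Q = 340/9, so price P = 175 - 3·(340/9) = 185/3.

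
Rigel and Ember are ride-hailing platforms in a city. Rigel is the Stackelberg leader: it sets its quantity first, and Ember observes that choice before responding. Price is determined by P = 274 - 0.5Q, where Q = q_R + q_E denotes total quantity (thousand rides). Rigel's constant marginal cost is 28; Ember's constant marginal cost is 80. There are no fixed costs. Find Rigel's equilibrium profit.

22201

The follower Ember best-responds to any q_R: π_E = (274 - 0.5Q)q_E - 80q_E.
Setting the follower's marginal profit to zero, 194 - (1/2)q_R - q_E = 0, i.e. q_E = (194 - (1/2)q_R).
The leader anticipates this reaction. Substituting into P = 274 - 0.5Q gives P = 177 - (1/4)q_R, so π_R = (177 - (1/4)q_R)q_R - 28q_R.
Leader FOC: 149 - (1/2)q_R = 0, so q_R = 298.
Then q_E = (194 - (1/2)·298) = 45.
Price P = 274 - (1/2)·343 = 205/2.
Rigel's profit: (205/2 - 28)·298 = 22201.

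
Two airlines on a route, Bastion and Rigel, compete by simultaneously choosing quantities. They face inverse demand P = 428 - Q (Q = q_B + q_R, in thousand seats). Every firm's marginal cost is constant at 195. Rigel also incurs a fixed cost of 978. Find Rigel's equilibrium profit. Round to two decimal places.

5054.11

Each firm earns π_i = (428 - Q)q_i - 195q_i.
First-order condition (treating rivals' output as given): 233 - 2q_i - q_j = 0.
With identical firms every q_j equals q_i, so q_j = q_i and 233 = 3q_i, giving q_i = 233/3.
Price P = 428 - 466/3 = 818/3.
Rigel's profit: (818/3 - 195)·(233/3) - 978 = 5054.1111.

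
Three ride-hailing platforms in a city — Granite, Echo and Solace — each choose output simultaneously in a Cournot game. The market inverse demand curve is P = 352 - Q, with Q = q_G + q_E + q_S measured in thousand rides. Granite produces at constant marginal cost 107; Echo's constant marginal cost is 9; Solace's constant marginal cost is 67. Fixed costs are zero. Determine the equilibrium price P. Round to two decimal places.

Granite's profit: π_G = (352 - Q)q_G - (107q_G). Setting ∂π_G/∂q_G = 0: 245 - 2q_G - (q_E + q_S) = 0.
Echo's profit: π_E = (352 - Q)q_E - (9q_E). Setting ∂π_E/∂q_E = 0: 343 - 2q_E - (q_G + q_S) = 0.
Solace's first-order condition: 285 - 2q_S - (q_G + q_E) = 0.
Adding the 3 first-order conditions: 873 − 4Q = 0, so Q = 873/4.
Back-substituting: q_G = (245 − 873/4) = 107/4, q_E = (343 − 873/4) = 499/4, q_S = (285 − 873/4) = 267/4.
Total output Q = 873/4, so price P = 352 - 873/4 = 535/4.

133.75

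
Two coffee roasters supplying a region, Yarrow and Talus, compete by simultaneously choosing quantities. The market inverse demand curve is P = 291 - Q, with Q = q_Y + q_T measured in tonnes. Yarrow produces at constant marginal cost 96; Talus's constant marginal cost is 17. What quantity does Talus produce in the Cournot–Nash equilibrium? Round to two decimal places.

117.67

Yarrow's profit: π_Y = (291 - Q)q_Y - (96q_Y). Setting ∂π_Y/∂q_Y = 0: 195 - 2q_Y - (q_T) = 0.
Talus's first-order condition: 274 - 2q_T - (q_Y) = 0.
Rearranging gives the reaction functions q_Y = (195 - q_T)/2 and q_T = (274 - q_Y)/2.
Solving the pair: q_Y = 116/3, q_T = 353/3.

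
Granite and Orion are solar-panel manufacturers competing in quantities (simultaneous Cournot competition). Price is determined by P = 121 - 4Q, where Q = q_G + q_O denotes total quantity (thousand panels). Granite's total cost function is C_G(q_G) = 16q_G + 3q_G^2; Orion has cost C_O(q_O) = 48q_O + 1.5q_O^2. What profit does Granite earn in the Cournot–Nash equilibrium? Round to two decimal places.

Granite's profit: π_G = (121 - 4Q)q_G - (16q_G + 3q_G²). Setting ∂π_G/∂q_G = 0: 105 - 14q_G - 4(q_O) = 0.
Orion's first-order condition: 73 - 11q_O - 4(q_G) = 0.
So q_G = (105 - 4q_O)/14 and q_O = (73 - 4q_G)/11.
Solving the pair: q_G = 863/138, q_O = 301/69.
Price P = 121 - 4·(1465/138) = 78.5362.
Granite's profit: 78.5362·(863/138) - 16·(863/138) - 3(863/138)² = 273.7546.

273.75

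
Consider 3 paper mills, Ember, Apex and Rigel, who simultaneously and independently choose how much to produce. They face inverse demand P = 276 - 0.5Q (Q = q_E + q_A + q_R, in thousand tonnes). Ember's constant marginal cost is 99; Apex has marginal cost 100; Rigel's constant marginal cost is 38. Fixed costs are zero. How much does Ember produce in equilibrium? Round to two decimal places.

Ember's profit: π_E = (276 - 0.5Q)q_E - (99q_E). Setting ∂π_E/∂q_E = 0: 177 - q_E - (1/2)(q_A + q_R) = 0.
Apex's profit: π_A = (276 - 0.5Q)q_A - (100q_A). Setting ∂π_A/∂q_A = 0: 176 - q_A - (1/2)(q_E + q_R) = 0.
Rigel's profit: π_R = (276 - 0.5Q)q_R - (38q_R). Setting ∂π_R/∂q_R = 0: 238 - q_R - (1/2)(q_E + q_A) = 0.
Summing all 3 equations gives 591 − 2Q = 0, hence Q = 591/2.
Back-substituting: q_E = (177 − 591/4)/(1/2) = 117/2, q_A = (176 − 591/4)/(1/2) = 113/2, q_R = (238 − 591/4)/(1/2) = 361/2.

58.50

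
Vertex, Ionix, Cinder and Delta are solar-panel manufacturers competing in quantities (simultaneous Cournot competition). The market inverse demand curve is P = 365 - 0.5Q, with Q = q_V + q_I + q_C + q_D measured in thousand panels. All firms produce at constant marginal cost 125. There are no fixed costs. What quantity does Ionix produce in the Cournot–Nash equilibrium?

96

A representative firm's profit is π_i = q_i(365 - 0.5Q) - 125q_i.
Setting ∂π_i/∂q_i = 0 with rivals' quantities fixed: 240 - q_i - (1/2)·Σ_{j≠i} q_j = 0.
By symmetry each firm produces the same amount; substituting Σ_{j≠i} q_j = 3q_i yields q_i = 240/(5/2) = 96.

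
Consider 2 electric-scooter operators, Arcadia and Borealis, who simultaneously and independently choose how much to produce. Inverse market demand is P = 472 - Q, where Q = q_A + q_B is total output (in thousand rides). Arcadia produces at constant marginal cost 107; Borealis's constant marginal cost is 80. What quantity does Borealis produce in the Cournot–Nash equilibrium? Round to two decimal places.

Arcadia's profit: π_A = (472 - Q)q_A - (107q_A). Setting ∂π_A/∂q_A = 0: 365 - 2q_A - (q_B) = 0.
Borealis's profit: π_B = (472 - Q)q_B - (80q_B). Setting ∂π_B/∂q_B = 0: 392 - 2q_B - (q_A) = 0.
Best responses: q_A = (365 - q_B)/2, q_B = (392 - q_A)/2.
Substituting one into the other gives q_A = 338/3 and q_B = 419/3.

139.67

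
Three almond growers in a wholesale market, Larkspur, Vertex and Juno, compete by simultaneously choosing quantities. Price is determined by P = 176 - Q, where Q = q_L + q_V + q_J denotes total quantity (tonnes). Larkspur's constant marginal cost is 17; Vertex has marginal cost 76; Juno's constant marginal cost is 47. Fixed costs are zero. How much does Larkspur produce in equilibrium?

62

Larkspur's profit: π_L = (176 - Q)q_L - (17q_L). Setting ∂π_L/∂q_L = 0: 159 - 2q_L - (q_V + q_J) = 0.
Vertex's profit: π_V = (176 - Q)q_V - (76q_V). Setting ∂π_V/∂q_V = 0: 100 - 2q_V - (q_L + q_J) = 0.
Juno's profit: π_J = (176 - Q)q_J - (47q_J). Setting ∂π_J/∂q_J = 0: 129 - 2q_J - (q_L + q_V) = 0.
Adding the 3 first-order conditions: 388 − 4Q = 0, so Q = 97.
Back-substituting: q_L = (159 − 97) = 62, q_V = (100 − 97) = 3, q_J = (129 − 97) = 32.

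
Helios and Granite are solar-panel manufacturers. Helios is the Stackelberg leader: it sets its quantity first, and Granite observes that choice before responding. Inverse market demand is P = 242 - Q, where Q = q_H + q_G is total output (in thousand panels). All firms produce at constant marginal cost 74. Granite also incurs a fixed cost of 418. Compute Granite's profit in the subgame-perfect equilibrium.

1346

Solve by backward induction. Given q_H, the follower Granite maximises π_G = (242 - q_H - q_G)q_G - 74q_G.
Follower FOC: 168 - q_H - 2q_G = 0, so q_G(q_H) = (168 - q_H)/2.
The leader anticipates this reaction. Substituting into P = 242 - Q gives P = 158 - (1/2)q_H, so π_H = (158 - (1/2)q_H)q_H - 74q_H.
The leader's first-order condition 84 - q_H = 0 yields q_H = 84.
Then q_G = (168 - 84)/2 = 42.
Price P = 242 - 126 = 116.
Granite's profit: (116 - 74)·42 - 418 = 1346.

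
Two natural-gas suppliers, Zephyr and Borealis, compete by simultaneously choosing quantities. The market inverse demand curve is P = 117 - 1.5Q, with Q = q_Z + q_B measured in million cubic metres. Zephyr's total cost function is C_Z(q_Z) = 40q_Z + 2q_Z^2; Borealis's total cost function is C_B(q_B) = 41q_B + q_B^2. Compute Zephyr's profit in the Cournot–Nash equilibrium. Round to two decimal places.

Zephyr's profit: π_Z = (117 - 1.5Q)q_Z - (40q_Z + 2q_Z²). Setting ∂π_Z/∂q_Z = 0: 77 - 7q_Z - (3/2)(q_B) = 0.
Borealis's first-order condition: 76 - 5q_B - (3/2)(q_Z) = 0.
Rearranging gives the reaction functions q_Z = (77 - (3/2)q_B)/7 and q_B = (76 - (3/2)q_Z)/5.
Substituting one into the other gives q_Z = 1084/131 and q_B = 1666/131.
Price P = 117 - (3/2)·20.9924 = 85.5115.
Zephyr's profit: 85.5115·(1084/131) - 40·(1084/131) - 2(1084/131)² = 239.6536.

239.65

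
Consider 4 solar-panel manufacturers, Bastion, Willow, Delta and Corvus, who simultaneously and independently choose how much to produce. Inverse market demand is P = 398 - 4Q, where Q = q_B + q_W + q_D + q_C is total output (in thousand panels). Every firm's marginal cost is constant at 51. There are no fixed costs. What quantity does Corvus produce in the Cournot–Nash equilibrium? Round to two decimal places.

Each firm earns π_i = (398 - 4Q)q_i - 51q_i.
Setting ∂π_i/∂q_i = 0 with rivals' quantities fixed: 347 - 8q_i - 4·Σ_{j≠i} q_j = 0.
By symmetry each firm produces the same amount; substituting Σ_{j≠i} q_j = 3q_i yields q_i = 347/20.

17.35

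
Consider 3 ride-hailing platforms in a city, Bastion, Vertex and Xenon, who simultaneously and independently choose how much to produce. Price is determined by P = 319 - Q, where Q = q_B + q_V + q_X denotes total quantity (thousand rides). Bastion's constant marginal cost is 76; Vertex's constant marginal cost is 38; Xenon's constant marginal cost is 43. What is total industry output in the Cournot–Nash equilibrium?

Bastion's profit: π_B = (319 - Q)q_B - (76q_B). Setting ∂π_B/∂q_B = 0: 243 - 2q_B - (q_V + q_X) = 0.
Vertex's profit: π_V = (319 - Q)q_V - (38q_V). Setting ∂π_V/∂q_V = 0: 281 - 2q_V - (q_B + q_X) = 0.
Xenon's profit: π_X = (319 - Q)q_X - (43q_X). Setting ∂π_X/∂q_X = 0: 276 - 2q_X - (q_B + q_V) = 0.
Summing all 3 equations gives 800 − 4Q = 0, hence Q = 200.
Back-substituting: q_B = (243 − 200) = 43, q_V = (281 − 200) = 81, q_X = (276 − 200) = 76.
Total output Q = 43 + 81 + 76 = 200.

200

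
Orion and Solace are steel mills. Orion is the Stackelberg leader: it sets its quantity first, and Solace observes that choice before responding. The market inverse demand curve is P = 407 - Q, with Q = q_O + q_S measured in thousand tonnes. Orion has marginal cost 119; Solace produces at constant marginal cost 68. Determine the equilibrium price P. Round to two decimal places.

The follower Solace best-responds to any q_O: π_S = (407 - Q)q_S - 68q_S.
Setting the follower's marginal profit to zero, 339 - q_O - 2q_S = 0, i.e. q_S = (339 - q_O)/2.
Orion substitutes q_S(q_O) into its own profit: π_O = q_O(407 - q_O - (339 - q_O)/2) - 119q_O = (475/2 - (1/2)q_O)q_O - 119q_O.
The leader's first-order condition 237/2 - q_O = 0 yields q_O = 237/2.
Then q_S = (339 - 237/2)/2 = 441/4.
Total output Q = 915/4, so price P = 407 - 915/4 = 713/4.

178.25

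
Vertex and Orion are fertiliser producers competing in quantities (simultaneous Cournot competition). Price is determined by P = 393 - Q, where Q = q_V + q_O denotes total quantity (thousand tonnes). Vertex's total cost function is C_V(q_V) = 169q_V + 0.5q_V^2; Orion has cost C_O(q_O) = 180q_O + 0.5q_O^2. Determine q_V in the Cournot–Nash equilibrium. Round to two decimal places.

57.38

Vertex's profit: π_V = (393 - Q)q_V - (169q_V + (1/2)q_V²). Setting ∂π_V/∂q_V = 0: 224 - 3q_V - (q_O) = 0.
Orion's profit: π_O = (393 - Q)q_O - (180q_O + (1/2)q_O²). Setting ∂π_O/∂q_O = 0: 213 - 3q_O - (q_V) = 0.
So q_V = (224 - q_O)/3 and q_O = (213 - q_V)/3.
Solving the pair: q_V = 459/8, q_O = 415/8.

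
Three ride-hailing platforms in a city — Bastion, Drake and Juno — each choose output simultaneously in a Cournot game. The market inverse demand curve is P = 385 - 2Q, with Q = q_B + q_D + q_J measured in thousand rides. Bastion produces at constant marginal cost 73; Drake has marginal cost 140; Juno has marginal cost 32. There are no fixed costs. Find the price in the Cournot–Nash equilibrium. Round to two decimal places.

Bastion's profit: π_B = (385 - 2Q)q_B - (73q_B). Setting ∂π_B/∂q_B = 0: 312 - 4q_B - 2(q_D + q_J) = 0.
Drake's profit: π_D = (385 - 2Q)q_D - (140q_D). Setting ∂π_D/∂q_D = 0: 245 - 4q_D - 2(q_B + q_J) = 0.
Juno's first-order condition: 353 - 4q_J - 2(q_B + q_D) = 0.
Adding the 3 conditions: 910 − 4Q − 4Q = 0, i.e. Q = 455/4.
Back-substituting: q_B = (312 − 455/2)/2 = 169/4, q_D = (245 − 455/2)/2 = 35/4, q_J = (353 − 455/2)/2 = 251/4.
Total output Q = 455/4, so price P = 385 - 2·(455/4) = 315/2.

157.50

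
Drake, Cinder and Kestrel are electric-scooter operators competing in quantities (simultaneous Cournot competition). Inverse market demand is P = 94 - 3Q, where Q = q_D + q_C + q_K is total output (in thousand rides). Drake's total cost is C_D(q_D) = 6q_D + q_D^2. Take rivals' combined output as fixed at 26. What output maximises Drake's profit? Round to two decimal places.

1.25

With rivals' combined output fixed at 26, Drake's profit is π_D = (94 - 3·26 - 3q_D)q_D - (6q_D + q_D²) = (16 - 3q_D)q_D - (6q_D + q_D²).
∂π_D/∂q_D = 10 - 8q_D = 0, so q_D = 5/4.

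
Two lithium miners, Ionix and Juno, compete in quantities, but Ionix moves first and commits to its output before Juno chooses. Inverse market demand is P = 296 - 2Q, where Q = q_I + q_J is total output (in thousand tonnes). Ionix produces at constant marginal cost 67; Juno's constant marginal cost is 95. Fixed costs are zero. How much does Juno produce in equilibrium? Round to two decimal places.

The follower Juno best-responds to any q_I: π_J = (296 - 2Q)q_J - 95q_J.
Setting the follower's marginal profit to zero, 201 - 2q_I - 4q_J = 0, i.e. q_J = (201 - 2q_I)/4.
Ionix substitutes q_J(q_I) into its own profit: π_I = q_I(296 - 2q_I - (201 - 2q_I)/2) - 67q_I = (391/2 - q_I)q_I - 67q_I.
Maximising: ∂π_I/∂q_I = 257/2 - 2q_I = 0, giving q_I = 257/4.
Then q_J = (201 - 2·(257/4))/4 = 145/8.

18.13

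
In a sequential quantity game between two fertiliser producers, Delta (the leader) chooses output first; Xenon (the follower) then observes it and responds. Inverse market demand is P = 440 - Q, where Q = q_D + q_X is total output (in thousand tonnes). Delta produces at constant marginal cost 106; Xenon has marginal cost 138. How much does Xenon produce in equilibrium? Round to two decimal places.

59.50

The follower Xenon best-responds to any q_D: π_X = (440 - Q)q_X - 138q_X.
Setting the follower's marginal profit to zero, 302 - q_D - 2q_X = 0, i.e. q_X = (302 - q_D)/2.
Delta substitutes q_X(q_D) into its own profit: π_D = q_D(440 - q_D - (302 - q_D)/2) - 106q_D = (289 - (1/2)q_D)q_D - 106q_D.
The leader's first-order condition 183 - q_D = 0 yields q_D = 183.
Then q_X = (302 - 183)/2 = 119/2.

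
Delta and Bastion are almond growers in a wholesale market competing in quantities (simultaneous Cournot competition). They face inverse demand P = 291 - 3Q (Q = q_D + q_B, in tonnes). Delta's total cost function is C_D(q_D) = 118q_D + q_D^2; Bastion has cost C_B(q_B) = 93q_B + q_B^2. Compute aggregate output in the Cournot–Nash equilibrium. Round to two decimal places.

Delta's profit: π_D = (291 - 3Q)q_D - (118q_D + q_D²). Setting ∂π_D/∂q_D = 0: 173 - 8q_D - 3(q_B) = 0.
Bastion's first-order condition: 198 - 8q_B - 3(q_D) = 0.
Rearranging gives the reaction functions q_D = (173 - 3q_B)/8 and q_B = (198 - 3q_D)/8.
Solving the pair: q_D = 158/11, q_B = 213/11.
Total output Q = 158/11 + 213/11 = 371/11.

33.73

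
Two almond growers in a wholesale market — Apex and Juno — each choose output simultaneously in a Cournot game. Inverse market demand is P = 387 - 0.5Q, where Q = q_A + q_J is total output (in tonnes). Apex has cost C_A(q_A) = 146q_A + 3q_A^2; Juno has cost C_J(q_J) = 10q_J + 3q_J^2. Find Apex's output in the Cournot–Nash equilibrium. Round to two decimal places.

30.74

Apex's profit: π_A = (387 - 0.5Q)q_A - (146q_A + 3q_A²). Setting ∂π_A/∂q_A = 0: 241 - 7q_A - (1/2)(q_J) = 0.
Juno's first-order condition: 377 - 7q_J - (1/2)(q_A) = 0.
So q_A = (241 - (1/2)q_J)/7 and q_J = (377 - (1/2)q_A)/7.
Substituting one into the other gives q_A = 1998/65 and q_J = 51.6615.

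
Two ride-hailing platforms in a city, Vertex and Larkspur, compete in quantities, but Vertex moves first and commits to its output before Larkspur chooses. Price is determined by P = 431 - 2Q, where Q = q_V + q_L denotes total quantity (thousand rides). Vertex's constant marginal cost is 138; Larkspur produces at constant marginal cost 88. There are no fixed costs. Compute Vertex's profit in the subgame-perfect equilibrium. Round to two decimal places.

Solve by backward induction. Given q_V, the follower Larkspur maximises π_L = (431 - 2q_V - 2q_L)q_L - 88q_L.
Setting the follower's marginal profit to zero, 343 - 2q_V - 4q_L = 0, i.e. q_L = (343 - 2q_V)/4.
The leader anticipates this reaction. Substituting into P = 431 - 2Q gives P = 519/2 - q_V, so π_V = (519/2 - q_V)q_V - 138q_V.
Maximising: ∂π_V/∂q_V = 243/2 - 2q_V = 0, giving q_V = 243/4.
Then q_L = (343 - 2·(243/4))/4 = 443/8.
Price P = 431 - 2·(929/8) = 795/4.
Vertex's profit: (795/4 - 138)·(243/4) = 3690.5625.

3690.56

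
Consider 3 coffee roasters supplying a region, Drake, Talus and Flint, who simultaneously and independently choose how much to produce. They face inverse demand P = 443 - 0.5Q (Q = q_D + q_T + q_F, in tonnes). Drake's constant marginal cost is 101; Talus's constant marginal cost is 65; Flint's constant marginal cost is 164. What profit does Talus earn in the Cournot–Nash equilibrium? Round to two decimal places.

Drake's profit: π_D = (443 - 0.5Q)q_D - (101q_D). Setting ∂π_D/∂q_D = 0: 342 - q_D - (1/2)(q_T + q_F) = 0.
Talus's profit: π_T = (443 - 0.5Q)q_T - (65q_T). Setting ∂π_T/∂q_T = 0: 378 - q_T - (1/2)(q_D + q_F) = 0.
Flint's profit: π_F = (443 - 0.5Q)q_F - (164q_F). Setting ∂π_F/∂q_F = 0: 279 - q_F - (1/2)(q_D + q_T) = 0.
Summing all 3 equations gives 999 − 2Q = 0, hence Q = 999/2.
Back-substituting: q_D = (342 − 999/4)/(1/2) = 369/2, q_T = (378 − 999/4)/(1/2) = 513/2, q_F = (279 − 999/4)/(1/2) = 117/2.
Price P = 443 - (1/2)·(999/2) = 773/4.
Talus's profit: (773/4 - 65)·(513/2) = 32896.1250.

32896.13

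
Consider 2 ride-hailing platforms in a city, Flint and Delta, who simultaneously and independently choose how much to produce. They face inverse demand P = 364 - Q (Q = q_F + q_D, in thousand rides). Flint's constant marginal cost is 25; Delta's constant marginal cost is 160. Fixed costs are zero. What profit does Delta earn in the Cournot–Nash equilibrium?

529

Flint's profit: π_F = (364 - Q)q_F - (25q_F). Setting ∂π_F/∂q_F = 0: 339 - 2q_F - (q_D) = 0.
Delta's first-order condition: 204 - 2q_D - (q_F) = 0.
Rearranging gives the reaction functions q_F = (339 - q_D)/2 and q_D = (204 - q_F)/2.
Solving the pair: q_F = 158, q_D = 23.
Price P = 364 - 181 = 183.
Delta's profit: (183 - 160)·23 = 529.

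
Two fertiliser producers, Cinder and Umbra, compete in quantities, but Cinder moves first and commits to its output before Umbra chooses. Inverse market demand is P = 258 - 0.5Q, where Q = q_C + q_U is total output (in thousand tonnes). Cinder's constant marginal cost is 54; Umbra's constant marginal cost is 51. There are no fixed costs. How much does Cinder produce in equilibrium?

201

Solve by backward induction. Given q_C, the follower Umbra maximises π_U = (258 - (1/2)q_C - (1/2)q_U)q_U - 51q_U.
Follower FOC: 207 - (1/2)q_C - q_U = 0, so q_U(q_C) = (207 - (1/2)q_C).
The leader anticipates this reaction. Substituting into P = 258 - 0.5Q gives P = 309/2 - (1/4)q_C, so π_C = (309/2 - (1/4)q_C)q_C - 54q_C.
Leader FOC: 201/2 - (1/2)q_C = 0, so q_C = 201.
Then q_U = (207 - (1/2)·201) = 213/2.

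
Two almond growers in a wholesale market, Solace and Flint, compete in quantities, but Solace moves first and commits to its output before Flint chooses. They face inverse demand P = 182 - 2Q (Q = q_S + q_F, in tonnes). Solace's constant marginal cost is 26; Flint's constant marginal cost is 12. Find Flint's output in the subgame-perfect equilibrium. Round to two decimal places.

The follower Flint best-responds to any q_S: π_F = (182 - 2Q)q_F - 12q_F.
∂π_F/∂q_F = 170 - 2q_S - 4q_F = 0 gives the reaction function q_F = (170 - 2q_S)/4.
Solace substitutes q_F(q_S) into its own profit: π_S = q_S(182 - 2q_S - (170 - 2q_S)/2) - 26q_S = (97 - q_S)q_S - 26q_S.
Leader FOC: 71 - 2q_S = 0, so q_S = 71/2.
Then q_F = (170 - 2·(71/2))/4 = 99/4.

24.75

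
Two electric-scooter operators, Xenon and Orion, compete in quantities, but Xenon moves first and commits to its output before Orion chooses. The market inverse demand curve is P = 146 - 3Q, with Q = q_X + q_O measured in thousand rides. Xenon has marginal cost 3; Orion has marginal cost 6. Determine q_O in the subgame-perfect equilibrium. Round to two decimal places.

Solve by backward induction. Given q_X, the follower Orion maximises π_O = (146 - 3q_X - 3q_O)q_O - 6q_O.
∂π_O/∂q_O = 140 - 3q_X - 6q_O = 0 gives the reaction function q_O = (140 - 3q_X)/6.
Xenon substitutes q_O(q_X) into its own profit: π_X = q_X(146 - 3q_X - (140 - 3q_X)/2) - 3q_X = (76 - (3/2)q_X)q_X - 3q_X.
The leader's first-order condition 73 - 3q_X = 0 yields q_X = 73/3.
Then q_O = (140 - 3·(73/3))/6 = 67/6.

11.17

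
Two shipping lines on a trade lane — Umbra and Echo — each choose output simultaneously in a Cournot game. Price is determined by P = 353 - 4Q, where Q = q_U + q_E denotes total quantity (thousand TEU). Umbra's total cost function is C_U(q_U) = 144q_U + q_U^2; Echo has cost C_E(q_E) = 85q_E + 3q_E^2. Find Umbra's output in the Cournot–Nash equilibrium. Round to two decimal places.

Umbra's profit: π_U = (353 - 4Q)q_U - (144q_U + q_U²). Setting ∂π_U/∂q_U = 0: 209 - 10q_U - 4(q_E) = 0.
Echo's first-order condition: 268 - 14q_E - 4(q_U) = 0.
Best responses: q_U = (209 - 4q_E)/10, q_E = (268 - 4q_U)/14.
Substituting one into the other gives q_U = 927/62 and q_E = 461/31.

14.95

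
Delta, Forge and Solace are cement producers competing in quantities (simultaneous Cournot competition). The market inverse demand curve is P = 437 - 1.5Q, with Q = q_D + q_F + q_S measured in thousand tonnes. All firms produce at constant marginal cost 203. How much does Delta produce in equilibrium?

Each firm earns π_i = (437 - 1.5Q)q_i - 203q_i.
First-order condition (treating rivals' output as given): 234 - 3q_i - (3/2)·Σ_{j≠i} q_j = 0.
With identical firms every q_j equals q_i, so Σ_{j≠i} q_j = 2q_i and 234 = 6q_i, giving q_i = 39.

39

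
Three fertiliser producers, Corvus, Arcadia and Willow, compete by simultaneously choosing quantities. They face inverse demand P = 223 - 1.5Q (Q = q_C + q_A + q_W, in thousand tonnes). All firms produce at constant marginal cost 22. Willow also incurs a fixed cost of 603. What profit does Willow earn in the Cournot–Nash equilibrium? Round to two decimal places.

Each firm earns π_i = (223 - 1.5Q)q_i - 22q_i.
First-order condition (treating rivals' output as given): 201 - 3q_i - (3/2)·Σ_{j≠i} q_j = 0.
By symmetry each firm produces the same amount; substituting Σ_{j≠i} q_j = 2q_i yields q_i = 201/6 = 67/2.
Price P = 223 - (3/2)·(201/2) = 289/4.
Willow's profit: (289/4 - 22)·(67/2) - 603 = 1080.3750.

1080.38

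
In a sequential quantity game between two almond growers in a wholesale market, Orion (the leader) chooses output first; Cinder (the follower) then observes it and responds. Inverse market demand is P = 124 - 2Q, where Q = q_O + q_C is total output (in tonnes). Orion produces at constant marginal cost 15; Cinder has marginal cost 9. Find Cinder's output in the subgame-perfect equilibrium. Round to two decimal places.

15.88

Solve by backward induction. Given q_O, the follower Cinder maximises π_C = (124 - 2q_O - 2q_C)q_C - 9q_C.
∂π_C/∂q_C = 115 - 2q_O - 4q_C = 0 gives the reaction function q_C = (115 - 2q_O)/4.
Orion substitutes q_C(q_O) into its own profit: π_O = q_O(124 - 2q_O - (115 - 2q_O)/2) - 15q_O = (133/2 - q_O)q_O - 15q_O.
Leader FOC: 103/2 - 2q_O = 0, so q_O = 103/4.
Then q_C = (115 - 2·(103/4))/4 = 127/8.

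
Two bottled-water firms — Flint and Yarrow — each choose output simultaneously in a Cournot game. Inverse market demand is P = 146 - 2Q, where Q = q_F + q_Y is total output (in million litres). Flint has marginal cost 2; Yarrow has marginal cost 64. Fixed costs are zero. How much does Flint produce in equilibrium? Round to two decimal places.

Flint's profit: π_F = (146 - 2Q)q_F - (2q_F). Setting ∂π_F/∂q_F = 0: 144 - 4q_F - 2(q_Y) = 0.
Yarrow's first-order condition: 82 - 4q_Y - 2(q_F) = 0.
Rearranging gives the reaction functions q_F = (144 - 2q_Y)/4 and q_Y = (82 - 2q_F)/4.
Solving the pair: q_F = 103/3, q_Y = 10/3.

34.33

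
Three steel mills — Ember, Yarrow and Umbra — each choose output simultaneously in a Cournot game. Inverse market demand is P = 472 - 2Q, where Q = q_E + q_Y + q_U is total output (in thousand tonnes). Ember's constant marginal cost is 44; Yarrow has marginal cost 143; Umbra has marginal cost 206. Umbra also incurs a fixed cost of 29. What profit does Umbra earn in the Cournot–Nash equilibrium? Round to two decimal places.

Ember's profit: π_E = (472 - 2Q)q_E - (44q_E). Setting ∂π_E/∂q_E = 0: 428 - 4q_E - 2(q_Y + q_U) = 0.
Yarrow's first-order condition: 329 - 4q_Y - 2(q_E + q_U) = 0.
Umbra's profit: π_U = (472 - 2Q)q_U - (206q_U). Setting ∂π_U/∂q_U = 0: 266 - 4q_U - 2(q_E + q_Y) = 0.
Adding the 3 first-order conditions: 1023 − 8Q = 0, so Q = 1023/8.
Back-substituting: q_E = (428 − 1023/4)/2 = 689/8, q_Y = (329 − 1023/4)/2 = 293/8, q_U = (266 − 1023/4)/2 = 41/8.
Price P = 472 - 2·(1023/8) = 865/4.
Umbra's profit: (865/4 - 206)·(41/8) - 29 = 753/32.

23.53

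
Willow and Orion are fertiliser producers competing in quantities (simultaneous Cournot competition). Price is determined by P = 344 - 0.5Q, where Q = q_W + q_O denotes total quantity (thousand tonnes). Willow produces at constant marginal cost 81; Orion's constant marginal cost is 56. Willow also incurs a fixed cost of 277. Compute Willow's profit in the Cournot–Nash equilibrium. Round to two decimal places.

Willow's profit: π_W = (344 - 0.5Q)q_W - (81q_W). Setting ∂π_W/∂q_W = 0: 263 - q_W - (1/2)(q_O) = 0.
Orion's profit: π_O = (344 - 0.5Q)q_O - (56q_O). Setting ∂π_O/∂q_O = 0: 288 - q_O - (1/2)(q_W) = 0.
Rearranging gives the reaction functions q_W = (263 - (1/2)q_O) and q_O = (288 - (1/2)q_W).
Substituting one into the other gives q_W = 476/3 and q_O = 626/3.
Price P = 344 - (1/2)·(1102/3) = 481/3.
Willow's profit: (481/3 - 81)·(476/3) - 277 = 12310.5556.

12310.56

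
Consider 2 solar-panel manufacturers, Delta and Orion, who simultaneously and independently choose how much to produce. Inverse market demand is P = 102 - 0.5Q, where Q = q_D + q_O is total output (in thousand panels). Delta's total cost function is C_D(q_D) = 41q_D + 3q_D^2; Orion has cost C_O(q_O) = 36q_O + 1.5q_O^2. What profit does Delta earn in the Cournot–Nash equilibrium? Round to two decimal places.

Delta's profit: π_D = (102 - 0.5Q)q_D - (41q_D + 3q_D²). Setting ∂π_D/∂q_D = 0: 61 - 7q_D - (1/2)(q_O) = 0.
Orion's profit: π_O = (102 - 0.5Q)q_O - (36q_O + (3/2)q_O²). Setting ∂π_O/∂q_O = 0: 66 - 4q_O - (1/2)(q_D) = 0.
Best responses: q_D = (61 - (1/2)q_O)/7, q_O = (66 - (1/2)q_D)/4.
Substituting one into the other gives q_D = 844/111 and q_O = 1726/111.
Price P = 102 - (1/2)·23.1532 = 90.4234.
Delta's profit: 90.4234·(844/111) - 41·(844/111) - 3(844/111)² = 202.3518.

202.35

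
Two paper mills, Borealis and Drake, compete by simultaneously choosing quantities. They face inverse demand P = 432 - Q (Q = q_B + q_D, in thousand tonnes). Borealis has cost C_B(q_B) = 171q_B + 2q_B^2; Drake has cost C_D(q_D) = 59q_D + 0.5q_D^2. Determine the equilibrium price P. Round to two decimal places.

291.59

Borealis's profit: π_B = (432 - Q)q_B - (171q_B + 2q_B²). Setting ∂π_B/∂q_B = 0: 261 - 6q_B - (q_D) = 0.
Drake's first-order condition: 373 - 3q_D - (q_B) = 0.
So q_B = (261 - q_D)/6 and q_D = (373 - q_B)/3.
Solving the pair: q_B = 410/17, q_D = 1977/17.
Total output Q = 140.4118, so price P = 432 - 140.4118 = 291.5882.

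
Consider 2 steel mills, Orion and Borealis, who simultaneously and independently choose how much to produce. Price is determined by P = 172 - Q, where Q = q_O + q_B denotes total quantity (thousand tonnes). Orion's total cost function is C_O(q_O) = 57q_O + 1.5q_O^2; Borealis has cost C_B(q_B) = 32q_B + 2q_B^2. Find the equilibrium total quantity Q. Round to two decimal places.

39.14

Orion's profit: π_O = (172 - Q)q_O - (57q_O + (3/2)q_O²). Setting ∂π_O/∂q_O = 0: 115 - 5q_O - (q_B) = 0.
Borealis's profit: π_B = (172 - Q)q_B - (32q_B + 2q_B²). Setting ∂π_B/∂q_B = 0: 140 - 6q_B - (q_O) = 0.
Rearranging gives the reaction functions q_O = (115 - q_B)/5 and q_B = (140 - q_O)/6.
Substituting one into the other gives q_O = 550/29 and q_B = 585/29.
Total output Q = 550/29 + 585/29 = 1135/29.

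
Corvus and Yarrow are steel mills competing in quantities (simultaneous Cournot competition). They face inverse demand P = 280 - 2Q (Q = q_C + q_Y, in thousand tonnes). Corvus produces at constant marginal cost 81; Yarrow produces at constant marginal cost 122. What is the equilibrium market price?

161

Corvus's profit: π_C = (280 - 2Q)q_C - (81q_C). Setting ∂π_C/∂q_C = 0: 199 - 4q_C - 2(q_Y) = 0.
Yarrow's profit: π_Y = (280 - 2Q)q_Y - (122q_Y). Setting ∂π_Y/∂q_Y = 0: 158 - 4q_Y - 2(q_C) = 0.
Rearranging gives the reaction functions q_C = (199 - 2q_Y)/4 and q_Y = (158 - 2q_C)/4.
Substituting one into the other gives q_C = 40 and q_Y = 39/2.
Total output Q = 119/2, so price P = 280 - 2·(119/2) = 161.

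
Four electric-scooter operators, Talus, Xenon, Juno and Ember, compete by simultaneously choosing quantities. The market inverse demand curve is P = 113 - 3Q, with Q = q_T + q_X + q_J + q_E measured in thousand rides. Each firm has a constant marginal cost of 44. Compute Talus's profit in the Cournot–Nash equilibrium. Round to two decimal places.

Each firm earns π_i = (113 - 3Q)q_i - 44q_i.
Setting ∂π_i/∂q_i = 0 with rivals' quantities fixed: 69 - 6q_i - 3·Σ_{j≠i} q_j = 0.
With identical firms every q_j equals q_i, so Σ_{j≠i} q_j = 3q_i and 69 = 15q_i, giving q_i = 23/5.
Price P = 113 - 3·(92/5) = 289/5.
Talus's profit: (289/5 - 44)·(23/5) = 1587/25.

63.48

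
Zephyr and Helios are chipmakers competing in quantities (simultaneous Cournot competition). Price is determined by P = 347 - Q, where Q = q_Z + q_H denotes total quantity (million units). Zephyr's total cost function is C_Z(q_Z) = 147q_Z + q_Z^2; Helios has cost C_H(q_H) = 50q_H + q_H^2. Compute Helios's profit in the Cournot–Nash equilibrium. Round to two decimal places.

8676.84

Zephyr's profit: π_Z = (347 - Q)q_Z - (147q_Z + q_Z²). Setting ∂π_Z/∂q_Z = 0: 200 - 4q_Z - (q_H) = 0.
Helios's profit: π_H = (347 - Q)q_H - (50q_H + q_H²). Setting ∂π_H/∂q_H = 0: 297 - 4q_H - (q_Z) = 0.
So q_Z = (200 - q_H)/4 and q_H = (297 - q_Z)/4.
Solving the pair: q_Z = 503/15, q_H = 988/15.
Price P = 347 - 497/5 = 1238/5.
Helios's profit: (1238/5)·(988/15) - 50·(988/15) - (988/15)² = 8676.8356.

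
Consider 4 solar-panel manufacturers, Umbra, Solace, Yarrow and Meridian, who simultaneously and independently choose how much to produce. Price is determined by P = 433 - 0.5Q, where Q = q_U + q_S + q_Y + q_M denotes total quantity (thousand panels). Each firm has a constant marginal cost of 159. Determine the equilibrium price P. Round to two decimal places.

Each firm earns π_i = (433 - 0.5Q)q_i - 159q_i.
Setting ∂π_i/∂q_i = 0 with rivals' quantities fixed: 274 - q_i - (1/2)·Σ_{j≠i} q_j = 0.
By symmetry each firm produces the same amount; substituting Σ_{j≠i} q_j = 3q_i yields q_i = 274/(5/2) = 548/5.
Total output Q = 438.4000, so price P = 433 - (1/2)·438.4000 = 1069/5.

213.80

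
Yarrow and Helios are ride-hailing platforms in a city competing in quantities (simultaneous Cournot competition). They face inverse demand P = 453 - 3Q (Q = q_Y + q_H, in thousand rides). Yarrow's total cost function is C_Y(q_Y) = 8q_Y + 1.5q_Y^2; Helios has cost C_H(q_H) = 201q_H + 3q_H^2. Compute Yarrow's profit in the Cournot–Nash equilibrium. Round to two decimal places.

Yarrow's profit: π_Y = (453 - 3Q)q_Y - (8q_Y + (3/2)q_Y²). Setting ∂π_Y/∂q_Y = 0: 445 - 9q_Y - 3(q_H) = 0.
Helios's profit: π_H = (453 - 3Q)q_H - (201q_H + 3q_H²). Setting ∂π_H/∂q_H = 0: 252 - 12q_H - 3(q_Y) = 0.
Rearranging gives the reaction functions q_Y = (445 - 3q_H)/9 and q_H = (252 - 3q_Y)/12.
Substituting one into the other gives q_Y = 1528/33 and q_H = 311/33.
Price P = 453 - 3·(613/11) = 285.8182.
Yarrow's profit: 285.8182·(1528/33) - 8·(1528/33) - (3/2)(1528/33)² = 9647.8678.

9647.87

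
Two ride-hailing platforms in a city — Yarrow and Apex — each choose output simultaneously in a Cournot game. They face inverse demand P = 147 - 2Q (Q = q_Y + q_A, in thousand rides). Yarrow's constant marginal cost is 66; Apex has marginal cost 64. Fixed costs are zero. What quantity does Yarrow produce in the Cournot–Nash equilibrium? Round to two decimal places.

13.17

Yarrow's profit: π_Y = (147 - 2Q)q_Y - (66q_Y). Setting ∂π_Y/∂q_Y = 0: 81 - 4q_Y - 2(q_A) = 0.
Apex's profit: π_A = (147 - 2Q)q_A - (64q_A). Setting ∂π_A/∂q_A = 0: 83 - 4q_A - 2(q_Y) = 0.
Best responses: q_Y = (81 - 2q_A)/4, q_A = (83 - 2q_Y)/4.
Solving the pair: q_Y = 79/6, q_A = 85/6.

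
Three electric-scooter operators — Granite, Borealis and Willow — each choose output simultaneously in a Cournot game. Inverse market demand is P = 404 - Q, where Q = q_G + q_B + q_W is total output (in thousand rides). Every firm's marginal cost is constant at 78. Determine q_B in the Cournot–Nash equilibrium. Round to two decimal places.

A representative firm's profit is π_i = q_i(404 - Q) - 78q_i.
Setting ∂π_i/∂q_i = 0 with rivals' quantities fixed: 326 - 2q_i - Σ_{j≠i} q_j = 0.
With identical firms every q_j equals q_i, so Σ_{j≠i} q_j = 2q_i and 326 = 4q_i, giving q_i = 163/2.

81.50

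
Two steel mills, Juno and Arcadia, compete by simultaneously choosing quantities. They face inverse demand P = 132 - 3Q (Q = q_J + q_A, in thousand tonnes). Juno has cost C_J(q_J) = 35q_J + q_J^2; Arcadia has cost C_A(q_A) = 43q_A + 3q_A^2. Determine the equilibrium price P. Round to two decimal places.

86.55

Juno's profit: π_J = (132 - 3Q)q_J - (35q_J + q_J²). Setting ∂π_J/∂q_J = 0: 97 - 8q_J - 3(q_A) = 0.
Arcadia's profit: π_A = (132 - 3Q)q_A - (43q_A + 3q_A²). Setting ∂π_A/∂q_A = 0: 89 - 12q_A - 3(q_J) = 0.
So q_J = (97 - 3q_A)/8 and q_A = (89 - 3q_J)/12.
Substituting one into the other gives q_J = 299/29 and q_A = 421/87.
Total output Q = 1318/87, so price P = 132 - 3·(1318/87) = 86.5517.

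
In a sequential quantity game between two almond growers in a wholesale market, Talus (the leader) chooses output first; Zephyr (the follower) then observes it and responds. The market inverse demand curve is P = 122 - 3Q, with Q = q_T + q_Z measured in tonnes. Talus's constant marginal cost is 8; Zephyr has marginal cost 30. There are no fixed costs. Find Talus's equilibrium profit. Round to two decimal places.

770.67

Solve by backward induction. Given q_T, the follower Zephyr maximises π_Z = (122 - 3q_T - 3q_Z)q_Z - 30q_Z.
Setting the follower's marginal profit to zero, 92 - 3q_T - 6q_Z = 0, i.e. q_Z = (92 - 3q_T)/6.
Talus substitutes q_Z(q_T) into its own profit: π_T = q_T(122 - 3q_T - (92 - 3q_T)/2) - 8q_T = (76 - (3/2)q_T)q_T - 8q_T.
Leader FOC: 68 - 3q_T = 0, so q_T = 68/3.
Then q_Z = (92 - 3·(68/3))/6 = 4.
Price P = 122 - 3·(80/3) = 42.
Talus's profit: (42 - 8)·(68/3) = 770.6667.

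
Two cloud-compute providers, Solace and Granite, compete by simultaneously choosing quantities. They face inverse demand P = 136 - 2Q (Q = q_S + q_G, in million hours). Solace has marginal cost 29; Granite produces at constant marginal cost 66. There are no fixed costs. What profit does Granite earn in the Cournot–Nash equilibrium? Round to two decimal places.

Solace's profit: π_S = (136 - 2Q)q_S - (29q_S). Setting ∂π_S/∂q_S = 0: 107 - 4q_S - 2(q_G) = 0.
Granite's profit: π_G = (136 - 2Q)q_G - (66q_G). Setting ∂π_G/∂q_G = 0: 70 - 4q_G - 2(q_S) = 0.
So q_S = (107 - 2q_G)/4 and q_G = (70 - 2q_S)/4.
Substituting one into the other gives q_S = 24 and q_G = 11/2.
Price P = 136 - 2·(59/2) = 77.
Granite's profit: (77 - 66)·(11/2) = 121/2.

60.50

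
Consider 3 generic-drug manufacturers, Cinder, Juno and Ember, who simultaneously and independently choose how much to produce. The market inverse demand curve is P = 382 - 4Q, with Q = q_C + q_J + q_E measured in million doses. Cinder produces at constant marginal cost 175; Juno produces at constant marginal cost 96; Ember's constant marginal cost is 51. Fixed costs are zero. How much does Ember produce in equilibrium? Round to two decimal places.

31.25

Cinder's profit: π_C = (382 - 4Q)q_C - (175q_C). Setting ∂π_C/∂q_C = 0: 207 - 8q_C - 4(q_J + q_E) = 0.
Juno's profit: π_J = (382 - 4Q)q_J - (96q_J). Setting ∂π_J/∂q_J = 0: 286 - 8q_J - 4(q_C + q_E) = 0.
Ember's first-order condition: 331 - 8q_E - 4(q_C + q_J) = 0.
Summing all 3 equations gives 824 − 16Q = 0, hence Q = 103/2.
Back-substituting: q_C = (207 − 206)/4 = 1/4, q_J = (286 − 206)/4 = 20, q_E = (331 − 206)/4 = 125/4.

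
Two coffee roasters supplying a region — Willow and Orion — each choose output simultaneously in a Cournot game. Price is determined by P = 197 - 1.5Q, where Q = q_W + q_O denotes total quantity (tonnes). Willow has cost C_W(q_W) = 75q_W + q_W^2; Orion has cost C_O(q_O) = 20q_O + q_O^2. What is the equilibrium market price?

Willow's profit: π_W = (197 - 1.5Q)q_W - (75q_W + q_W²). Setting ∂π_W/∂q_W = 0: 122 - 5q_W - (3/2)(q_O) = 0.
Orion's profit: π_O = (197 - 1.5Q)q_O - (20q_O + q_O²). Setting ∂π_O/∂q_O = 0: 177 - 5q_O - (3/2)(q_W) = 0.
Rearranging gives the reaction functions q_W = (122 - (3/2)q_O)/5 and q_O = (177 - (3/2)q_W)/5.
Solving the pair: q_W = 106/7, q_O = 216/7.
Total output Q = 46, so price P = 197 - (3/2)·46 = 128.

128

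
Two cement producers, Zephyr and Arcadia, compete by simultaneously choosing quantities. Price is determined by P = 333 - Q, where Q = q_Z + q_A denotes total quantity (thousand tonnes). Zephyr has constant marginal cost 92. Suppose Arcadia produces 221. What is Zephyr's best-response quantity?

With the rival's output fixed at 221, Zephyr's profit is π_Z = (333 - 221 - q_Z)q_Z - (92q_Z) = (112 - q_Z)q_Z - (92q_Z).
∂π_Z/∂q_Z = 20 - 2q_Z = 0, so q_Z = 10.

10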